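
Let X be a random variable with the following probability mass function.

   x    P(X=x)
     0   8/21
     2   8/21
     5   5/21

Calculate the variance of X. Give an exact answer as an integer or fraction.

E[X] = (8/21)·0 + (8/21)·2 + (5/21)·5 = 41/21
E[X²] = (8/21)·0 + (8/21)·4 + (5/21)·25 = 157/21
Var(X) = 157/21 − (41/21)² = 1616/441

1616/441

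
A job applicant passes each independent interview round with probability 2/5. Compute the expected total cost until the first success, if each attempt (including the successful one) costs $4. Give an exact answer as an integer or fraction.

E[#attempts] = 1/p = 5/2; E[cost] = 4·5/2 = 10.

$10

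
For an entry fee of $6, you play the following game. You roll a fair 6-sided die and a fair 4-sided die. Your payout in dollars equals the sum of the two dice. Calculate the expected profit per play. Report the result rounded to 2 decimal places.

$0.00

Distribution of the sum of the two dice: 2 w.p. 1/24, 3 w.p. 1/12, 4 w.p. 1/8, 5 w.p. 1/6, 6 w.p. 1/6, 7 w.p. 1/6, …
E[payout] = (1/24)·2 + (1/12)·3 + (1/8)·4 + (1/6)·5 + (1/6)·6 + (1/6)·7 + (1/8)·8 + (1/12)·9 + (1/24)·10 = 6
Expected profit = 6 − 6 = 0 ≈ $0.00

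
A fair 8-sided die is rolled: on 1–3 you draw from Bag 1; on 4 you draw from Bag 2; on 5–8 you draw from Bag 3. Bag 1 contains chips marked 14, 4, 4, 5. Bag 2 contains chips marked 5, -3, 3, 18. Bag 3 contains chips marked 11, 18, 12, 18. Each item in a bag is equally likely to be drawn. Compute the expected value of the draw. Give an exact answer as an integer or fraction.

85/8

E[X | Bag 1] = (14 + 4 + 4 + 5)/4 = 27/4
E[X | Bag 2] = (5 − 3 + 3 + 18)/4 = 23/4
E[X | Bag 3] = (11 + 18 + 12 + 18)/4 = 59/4
E[X] = (3/8)·27/4 + (1/8)·23/4 + (1/2)·59/4 = 85/8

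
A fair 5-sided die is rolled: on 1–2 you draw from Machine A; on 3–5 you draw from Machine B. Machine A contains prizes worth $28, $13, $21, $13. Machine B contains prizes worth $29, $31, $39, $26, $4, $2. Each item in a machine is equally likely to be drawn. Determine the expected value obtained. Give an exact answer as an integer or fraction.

E[X | Machine A] = (28 + 13 + 21 + 13)/4 = 75/4
E[X | Machine B] = (29 + 31 + 39 + 26 + 4 + 2)/6 = 131/6
E[X] = (2/5)·75/4 + (3/5)·131/6 = 103/5

103/5 dollars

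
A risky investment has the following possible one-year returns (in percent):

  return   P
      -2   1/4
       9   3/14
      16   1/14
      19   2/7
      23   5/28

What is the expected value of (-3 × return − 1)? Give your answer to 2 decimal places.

-37.32

E[-3x-1] = (1/4)·5 + (3/14)·(-28) + (1/14)·(-49) + (2/7)·(-58) + (5/28)·(-70)
     = -1045/28 ≈ -37.32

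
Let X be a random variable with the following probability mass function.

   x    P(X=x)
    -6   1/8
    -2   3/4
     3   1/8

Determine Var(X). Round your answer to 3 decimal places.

5.109

E[X] = (1/8)·(-6) + (3/4)·(-2) + (1/8)·3 = -15/8
E[X²] = (1/8)·36 + (3/4)·4 + (1/8)·9 = 69/8
Var(X) = 69/8 − (-15/8)² = 327/64 ≈ 5.109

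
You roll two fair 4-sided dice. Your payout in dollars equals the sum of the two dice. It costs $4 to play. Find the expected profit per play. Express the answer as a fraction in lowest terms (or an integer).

$1

Distribution of the sum of the two dice: 2 w.p. 1/16, 3 w.p. 1/8, 4 w.p. 3/16, 5 w.p. 1/4, 6 w.p. 3/16, 7 w.p. 1/8, …
E[payout] = (1/16)·2 + (1/8)·3 + (3/16)·4 + (1/4)·5 + (3/16)·6 + (1/8)·7 + (1/16)·8 = 5
Expected profit = 5 − 4 = 1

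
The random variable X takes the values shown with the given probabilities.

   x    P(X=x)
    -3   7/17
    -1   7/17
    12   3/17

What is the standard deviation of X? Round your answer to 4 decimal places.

E[X] = 8/17, E[X²] = 502/17
Var(X) = E[X²] − (E[X])² = 502/17 − 64/289 = 8470/289
SD(X) = √(8470/289) ≈ 5.4137

5.4137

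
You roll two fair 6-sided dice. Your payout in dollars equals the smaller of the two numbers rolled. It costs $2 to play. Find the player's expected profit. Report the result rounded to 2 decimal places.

Distribution of the smaller of the two numbers rolled: 1 w.p. 11/36, 2 w.p. 1/4, 3 w.p. 7/36, 4 w.p. 5/36, 5 w.p. 1/12, 6 w.p. 1/36
E[payout] = (11/36)·1 + (1/4)·2 + (7/36)·3 + (5/36)·4 + (1/12)·5 + (1/36)·6 = 91/36
Expected profit = 91/36 − 2 = 19/36 ≈ $0.53

$0.53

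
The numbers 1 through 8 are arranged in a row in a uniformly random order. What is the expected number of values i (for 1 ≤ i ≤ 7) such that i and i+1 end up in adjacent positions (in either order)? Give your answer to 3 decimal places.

For each i ∈ {1,…,7}, let Xᵢ = 1 if i and i+1 are adjacent. P(Xᵢ=1) = 2·(8−1)!/8! = 2/8.
By linearity, E[ΣXᵢ] = (7)·(2/8) = 7/4.
≈ 1.750

1.750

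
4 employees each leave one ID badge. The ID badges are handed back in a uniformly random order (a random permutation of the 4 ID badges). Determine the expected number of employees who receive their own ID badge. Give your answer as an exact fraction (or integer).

1

Let Xᵢ = 1 if person i gets their own ID badge. For each i, P(Xᵢ=1) = 1/4.
By linearity of expectation, E[X₁+…+X_4] = 4·(1/4) = 1.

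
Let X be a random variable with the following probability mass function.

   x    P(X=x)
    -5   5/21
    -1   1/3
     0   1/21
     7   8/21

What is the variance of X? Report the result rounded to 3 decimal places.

23.646

E[X] = (5/21)·(-5) + (1/3)·(-1) + (1/21)·0 + (8/21)·7 = 8/7
E[X²] = (5/21)·25 + (1/3)·1 + (1/21)·0 + (8/21)·49 = 524/21
Var(X) = 524/21 − (8/7)² = 3476/147 ≈ 23.646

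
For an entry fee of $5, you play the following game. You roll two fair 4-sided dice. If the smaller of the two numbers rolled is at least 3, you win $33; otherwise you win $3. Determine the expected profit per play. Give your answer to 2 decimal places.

$5.50

E[payout] = (3/4)·3 + (1/4)·33 = 21/2
Expected profit = 21/2 − 5 = 11/2 ≈ $5.50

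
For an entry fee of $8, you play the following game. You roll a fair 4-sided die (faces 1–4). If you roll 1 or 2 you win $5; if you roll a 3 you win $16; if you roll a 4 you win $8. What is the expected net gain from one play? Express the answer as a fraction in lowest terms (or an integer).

1/2 dollars

E[payout] = (1/2)·5 + (1/4)·8 + (1/4)·16 = 17/2
Expected profit = 17/2 − 8 = 1/2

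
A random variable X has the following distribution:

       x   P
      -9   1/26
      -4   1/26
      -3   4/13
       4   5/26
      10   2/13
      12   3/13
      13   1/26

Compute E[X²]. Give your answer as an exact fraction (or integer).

E[X²] = (1/26)·81 + (1/26)·16 + (4/13)·9 + (5/26)·16 + (2/13)·100 + (3/13)·144 + (1/26)·169
     = 841/13

841/13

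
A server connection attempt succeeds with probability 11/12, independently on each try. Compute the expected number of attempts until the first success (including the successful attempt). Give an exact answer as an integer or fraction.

12/11

For a geometric distribution, E[trials] = 1/p = 1/(11/12) = 12/11.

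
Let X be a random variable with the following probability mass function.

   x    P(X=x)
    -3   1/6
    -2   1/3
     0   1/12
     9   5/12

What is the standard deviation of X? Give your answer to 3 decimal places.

5.469

E[X] = 31/12, E[X²] = 439/12
Var(X) = E[X²] − (E[X])² = 439/12 − 961/144 = 4307/144
SD(X) = √(4307/144) ≈ 5.469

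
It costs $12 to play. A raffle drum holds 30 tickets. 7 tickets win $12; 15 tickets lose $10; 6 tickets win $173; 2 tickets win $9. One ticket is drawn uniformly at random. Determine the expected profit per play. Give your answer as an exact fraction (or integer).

E[payout] = (7/30)·12 + (15/30)·(-10) + (6/30)·173 + (2/30)·9 = 33
Expected profit = 33 − 12 = 21

$21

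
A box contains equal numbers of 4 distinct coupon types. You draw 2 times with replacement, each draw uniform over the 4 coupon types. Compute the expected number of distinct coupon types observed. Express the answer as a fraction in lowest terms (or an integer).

7/4

Let Xⱼ=1 if type j appears at least once. P(Xⱼ=1) = 1 − ((4−1)/4)^2 = 7/16.
E[#distinct] = 4·7/16 = 7/4.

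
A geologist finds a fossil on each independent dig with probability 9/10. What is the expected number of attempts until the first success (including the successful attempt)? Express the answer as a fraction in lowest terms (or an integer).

For a geometric distribution, E[trials] = 1/p = 1/(9/10) = 10/9.

10/9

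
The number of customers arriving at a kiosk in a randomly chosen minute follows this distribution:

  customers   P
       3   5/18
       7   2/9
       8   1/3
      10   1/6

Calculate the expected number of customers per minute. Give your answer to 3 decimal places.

E[X] = (5/18)·3 + (2/9)·7 + (1/3)·8 + (1/6)·10
     = 121/18 ≈ 6.722

6.722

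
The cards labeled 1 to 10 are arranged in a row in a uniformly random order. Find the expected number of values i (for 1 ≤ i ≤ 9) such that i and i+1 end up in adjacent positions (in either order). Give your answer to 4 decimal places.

1.8000

For each i ∈ {1,…,9}, let Xᵢ = 1 if i and i+1 are adjacent. P(Xᵢ=1) = 2·(10−1)!/10! = 2/10.
By linearity, E[ΣXᵢ] = (9)·(2/10) = 9/5.
≈ 1.8000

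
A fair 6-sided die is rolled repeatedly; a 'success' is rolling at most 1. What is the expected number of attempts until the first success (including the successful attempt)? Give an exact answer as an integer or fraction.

6

For a geometric distribution, E[trials] = 1/p = 1/(1/6) = 6.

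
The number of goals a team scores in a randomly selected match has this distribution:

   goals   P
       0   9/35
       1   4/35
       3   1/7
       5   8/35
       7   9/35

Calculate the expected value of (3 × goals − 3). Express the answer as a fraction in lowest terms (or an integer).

E[3x-3] = (9/35)·(-3) + (4/35)·0 + (1/7)·6 + (8/35)·12 + (9/35)·18
     = 261/35

261/35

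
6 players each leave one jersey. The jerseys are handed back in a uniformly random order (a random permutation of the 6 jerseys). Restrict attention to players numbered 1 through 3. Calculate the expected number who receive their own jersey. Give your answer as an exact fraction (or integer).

Let Xᵢ = 1 if person i gets their own jersey. For each i, P(Xᵢ=1) = 1/6.
By linearity of expectation, E[X₁+…+X_3] = 3·(1/6) = 1/2.

1/2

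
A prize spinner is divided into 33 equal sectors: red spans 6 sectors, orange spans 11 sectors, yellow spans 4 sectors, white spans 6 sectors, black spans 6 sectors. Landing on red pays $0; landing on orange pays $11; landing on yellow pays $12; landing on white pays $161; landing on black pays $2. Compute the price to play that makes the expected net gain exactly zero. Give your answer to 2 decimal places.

E[payout] = (6/33)·0 + (11/33)·11 + (4/33)·12 + (6/33)·161 + (6/33)·2 = 1147/33
Fair fee = E[payout] = 1147/33 ≈ $34.76

$34.76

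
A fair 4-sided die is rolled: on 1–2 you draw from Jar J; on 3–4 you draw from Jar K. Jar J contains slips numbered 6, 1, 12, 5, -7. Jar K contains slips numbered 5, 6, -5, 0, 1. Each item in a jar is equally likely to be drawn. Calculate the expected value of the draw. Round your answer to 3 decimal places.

E[X | Jar J] = (6 + 1 + 12 + 5 − 7)/5 = 17/5
E[X | Jar K] = (5 + 6 − 5 + 0 + 1)/5 = 7/5
E[X] = (1/2)·17/5 + (1/2)·7/5 = 12/5 ≈ 2.400

2.400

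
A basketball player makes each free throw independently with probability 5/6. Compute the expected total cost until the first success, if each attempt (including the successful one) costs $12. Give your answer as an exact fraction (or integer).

72/5 dollars

E[#attempts] = 1/p = 6/5; E[cost] = 12·6/5 = 72/5.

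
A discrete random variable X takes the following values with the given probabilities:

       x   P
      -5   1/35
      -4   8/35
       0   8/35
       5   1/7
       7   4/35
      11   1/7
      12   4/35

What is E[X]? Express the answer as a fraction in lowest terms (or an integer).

17/5

E[X] = (1/35)·(-5) + (8/35)·(-4) + (8/35)·0 + (1/7)·5 + (4/35)·7 + (1/7)·11 + (4/35)·12
     = 17/5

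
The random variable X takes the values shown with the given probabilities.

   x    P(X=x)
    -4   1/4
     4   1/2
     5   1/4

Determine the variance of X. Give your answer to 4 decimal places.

E[X] = (1/4)·(-4) + (1/2)·4 + (1/4)·5 = 9/4
E[X²] = (1/4)·16 + (1/2)·16 + (1/4)·25 = 73/4
Var(X) = 73/4 − (9/4)² = 211/16 ≈ 13.1875

13.1875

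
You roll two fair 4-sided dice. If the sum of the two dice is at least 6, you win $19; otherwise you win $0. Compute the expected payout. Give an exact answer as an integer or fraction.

E[payout] = (5/8)·0 + (3/8)·19 = 57/8

57/8 dollars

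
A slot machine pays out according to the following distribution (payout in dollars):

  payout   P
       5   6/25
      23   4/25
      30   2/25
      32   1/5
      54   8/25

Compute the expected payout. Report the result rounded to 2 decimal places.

E[X] = (6/25)·5 + (4/25)·23 + (2/25)·30 + (1/5)·32 + (8/25)·54
     = 774/25 ≈ 30.96

$30.96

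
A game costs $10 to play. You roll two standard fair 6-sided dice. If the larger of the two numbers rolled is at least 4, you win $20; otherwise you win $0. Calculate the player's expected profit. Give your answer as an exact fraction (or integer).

$5

E[payout] = (1/4)·0 + (3/4)·20 = 15
Expected profit = 15 − 10 = 5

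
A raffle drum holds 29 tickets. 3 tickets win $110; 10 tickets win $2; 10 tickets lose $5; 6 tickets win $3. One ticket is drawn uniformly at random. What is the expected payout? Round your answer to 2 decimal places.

$10.97

E[payout] = (3/29)·110 + (10/29)·2 + (10/29)·(-5) + (6/29)·3 = 318/29
≈ $10.97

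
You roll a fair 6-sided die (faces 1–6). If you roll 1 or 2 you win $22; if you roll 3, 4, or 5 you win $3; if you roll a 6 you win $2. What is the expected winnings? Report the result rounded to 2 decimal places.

E[payout] = (1/6)·2 + (1/2)·3 + (1/3)·22 = 55/6
≈ $9.17

$9.17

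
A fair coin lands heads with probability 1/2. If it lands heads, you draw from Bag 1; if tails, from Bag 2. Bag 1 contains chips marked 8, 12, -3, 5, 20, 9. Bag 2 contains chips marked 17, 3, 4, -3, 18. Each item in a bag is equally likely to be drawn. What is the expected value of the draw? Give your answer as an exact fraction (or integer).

163/20

E[X | Bag 1] = (8 + 12 − 3 + 5 + 20 + 9)/6 = 17/2
E[X | Bag 2] = (17 + 3 + 4 − 3 + 18)/5 = 39/5
E[X] = (1/2)·17/2 + (1/2)·39/5 = 163/20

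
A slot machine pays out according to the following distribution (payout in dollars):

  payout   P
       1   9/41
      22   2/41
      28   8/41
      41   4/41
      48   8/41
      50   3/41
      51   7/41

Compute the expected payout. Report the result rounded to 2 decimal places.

E[X] = (9/41)·1 + (2/41)·22 + (8/41)·28 + (4/41)·41 + (8/41)·48 + (3/41)·50 + (7/41)·51
     = 1332/41 ≈ 32.49

$32.49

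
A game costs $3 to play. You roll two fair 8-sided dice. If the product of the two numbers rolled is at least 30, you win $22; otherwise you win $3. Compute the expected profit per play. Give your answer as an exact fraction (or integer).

E[payout] = (47/64)·3 + (17/64)·22 = 515/64
Expected profit = 515/64 − 3 = 323/64

323/64 dollars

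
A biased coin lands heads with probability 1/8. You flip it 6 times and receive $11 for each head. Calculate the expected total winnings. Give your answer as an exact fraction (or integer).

E[#heads] = 6·1/8 = 3/4 (linearity over flips).
E[winnings] = 11·3/4 = 33/4.

33/4 dollars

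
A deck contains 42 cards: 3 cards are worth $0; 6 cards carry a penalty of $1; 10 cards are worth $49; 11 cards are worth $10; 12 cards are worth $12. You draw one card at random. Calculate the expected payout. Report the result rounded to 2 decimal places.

$17.57

E[payout] = (3/42)·0 + (6/42)·(-1) + (10/42)·49 + (11/42)·10 + (12/42)·12 = 123/7
≈ $17.57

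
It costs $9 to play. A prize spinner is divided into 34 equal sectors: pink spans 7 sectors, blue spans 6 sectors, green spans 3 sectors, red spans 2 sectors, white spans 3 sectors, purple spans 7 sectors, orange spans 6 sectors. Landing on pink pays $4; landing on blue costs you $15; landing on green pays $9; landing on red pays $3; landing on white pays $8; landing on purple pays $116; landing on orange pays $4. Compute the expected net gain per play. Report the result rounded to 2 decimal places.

E[payout] = (7/34)·4 + (6/34)·(-15) + (3/34)·9 + (2/34)·3 + (3/34)·8 + (7/34)·116 + (6/34)·4 = 831/34
Expected profit = 831/34 − 9 = 525/34 ≈ $15.44

$15.44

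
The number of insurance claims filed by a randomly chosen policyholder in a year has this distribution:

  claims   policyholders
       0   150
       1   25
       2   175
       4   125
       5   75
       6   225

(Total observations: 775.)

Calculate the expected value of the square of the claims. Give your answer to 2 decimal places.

Total = 775, so P(claims=0) = 150/775, etc.
E[X²] = (6/31)·0 + (1/31)·1 + (7/31)·4 + (5/31)·16 + (3/31)·25 + (9/31)·36
     = 508/31 ≈ 16.39

16.39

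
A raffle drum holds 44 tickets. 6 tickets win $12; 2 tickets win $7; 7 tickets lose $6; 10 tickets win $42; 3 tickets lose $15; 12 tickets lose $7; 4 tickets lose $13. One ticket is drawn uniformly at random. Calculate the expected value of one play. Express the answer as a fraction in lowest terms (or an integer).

E[payout] = (6/44)·12 + (2/44)·7 + (7/44)·(-6) + (10/44)·42 + (3/44)·(-15) + (12/44)·(-7) + (4/44)·(-13) = 283/44

283/44 dollars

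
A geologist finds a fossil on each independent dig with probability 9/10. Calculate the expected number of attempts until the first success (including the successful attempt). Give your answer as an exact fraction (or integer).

For a geometric distribution, E[trials] = 1/p = 1/(9/10) = 10/9.

10/9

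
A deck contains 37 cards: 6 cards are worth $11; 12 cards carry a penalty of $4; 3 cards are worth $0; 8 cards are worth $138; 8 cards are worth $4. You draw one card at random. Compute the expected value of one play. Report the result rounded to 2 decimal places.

E[payout] = (6/37)·11 + (12/37)·(-4) + (3/37)·0 + (8/37)·138 + (8/37)·4 = 1154/37
≈ $31.19

$31.19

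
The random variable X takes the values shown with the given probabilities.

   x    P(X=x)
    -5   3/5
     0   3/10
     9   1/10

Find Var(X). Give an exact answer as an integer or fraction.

E[X] = (3/5)·(-5) + (3/10)·0 + (1/10)·9 = -21/10
E[X²] = (3/5)·25 + (3/10)·0 + (1/10)·81 = 231/10
Var(X) = 231/10 − (-21/10)² = 1869/100

1869/100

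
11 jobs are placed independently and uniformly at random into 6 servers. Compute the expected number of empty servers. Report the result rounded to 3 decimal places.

Let Xⱼ=1 if server j is empty. P(Xⱼ=1) = ((6-1)/6)^11 = 48828125/362797056.
By linearity, E[#empty] = 6·48828125/362797056 = 48828125/60466176.
≈ 0.808

0.808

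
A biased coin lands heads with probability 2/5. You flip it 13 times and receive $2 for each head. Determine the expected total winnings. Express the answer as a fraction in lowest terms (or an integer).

52/5 dollars

E[#heads] = 13·2/5 = 26/5 (linearity over flips).
E[winnings] = 2·26/5 = 52/5.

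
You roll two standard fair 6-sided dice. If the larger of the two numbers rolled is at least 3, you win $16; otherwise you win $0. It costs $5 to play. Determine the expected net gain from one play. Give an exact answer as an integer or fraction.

83/9 dollars

E[payout] = (1/9)·0 + (8/9)·16 = 128/9
Expected profit = 128/9 − 5 = 83/9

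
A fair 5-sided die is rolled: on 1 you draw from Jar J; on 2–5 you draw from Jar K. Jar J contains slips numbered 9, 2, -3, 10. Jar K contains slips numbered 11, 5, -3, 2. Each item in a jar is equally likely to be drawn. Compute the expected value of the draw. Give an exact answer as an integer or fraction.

39/10

E[X | Jar J] = (9 + 2 − 3 + 10)/4 = 9/2
E[X | Jar K] = (11 + 5 − 3 + 2)/4 = 15/4
E[X] = (1/5)·9/2 + (4/5)·15/4 = 39/10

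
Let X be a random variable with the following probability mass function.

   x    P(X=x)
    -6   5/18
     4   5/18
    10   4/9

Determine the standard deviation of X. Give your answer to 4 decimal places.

E[X] = 35/9, E[X²] = 530/9
Var(X) = E[X²] − (E[X])² = 530/9 − 1225/81 = 3545/81
SD(X) = √(3545/81) ≈ 6.6155

6.6155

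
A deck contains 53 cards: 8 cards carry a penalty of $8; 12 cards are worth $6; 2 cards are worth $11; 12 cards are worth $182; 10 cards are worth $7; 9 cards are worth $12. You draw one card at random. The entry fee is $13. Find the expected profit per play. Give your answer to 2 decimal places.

E[payout] = (8/53)·(-8) + (12/53)·6 + (2/53)·11 + (12/53)·182 + (10/53)·7 + (9/53)·12 = 2392/53
Expected profit = 2392/53 − 13 = 1703/53 ≈ $32.13

$32.13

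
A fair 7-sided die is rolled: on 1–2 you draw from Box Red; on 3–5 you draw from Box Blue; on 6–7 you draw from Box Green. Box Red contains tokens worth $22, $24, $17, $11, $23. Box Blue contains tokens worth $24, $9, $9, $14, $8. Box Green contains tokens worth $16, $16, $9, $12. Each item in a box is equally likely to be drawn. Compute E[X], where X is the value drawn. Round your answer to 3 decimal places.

$14.814

E[X | Box Red] = (22 + 24 + 17 + 11 + 23)/5 = 97/5
E[X | Box Blue] = (24 + 9 + 9 + 14 + 8)/5 = 64/5
E[X | Box Green] = (16 + 16 + 9 + 12)/4 = 53/4
E[X] = (2/7)·97/5 + (3/7)·64/5 + (2/7)·53/4 = 1037/70 ≈ 14.814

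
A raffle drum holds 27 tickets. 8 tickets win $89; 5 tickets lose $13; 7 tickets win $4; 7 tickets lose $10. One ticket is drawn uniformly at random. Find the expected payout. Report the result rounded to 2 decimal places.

E[payout] = (8/27)·89 + (5/27)·(-13) + (7/27)·4 + (7/27)·(-10) = 605/27
≈ $22.41

$22.41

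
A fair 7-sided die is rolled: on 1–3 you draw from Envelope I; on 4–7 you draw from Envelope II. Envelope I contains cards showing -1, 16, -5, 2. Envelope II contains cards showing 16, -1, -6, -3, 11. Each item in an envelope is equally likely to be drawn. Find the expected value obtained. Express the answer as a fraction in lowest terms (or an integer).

E[X | Envelope I] = (-1 + 16 − 5 + 2)/4 = 3
E[X | Envelope II] = (16 − 1 − 6 − 3 + 11)/5 = 17/5
E[X] = (3/7)·3 + (4/7)·17/5 = 113/35

113/35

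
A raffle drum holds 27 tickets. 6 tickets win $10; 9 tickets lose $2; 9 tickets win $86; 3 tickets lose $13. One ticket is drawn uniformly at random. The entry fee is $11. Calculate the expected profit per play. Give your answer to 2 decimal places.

E[payout] = (6/27)·10 + (9/27)·(-2) + (9/27)·86 + (3/27)·(-13) = 259/9
Expected profit = 259/9 − 11 = 160/9 ≈ $17.78

$17.78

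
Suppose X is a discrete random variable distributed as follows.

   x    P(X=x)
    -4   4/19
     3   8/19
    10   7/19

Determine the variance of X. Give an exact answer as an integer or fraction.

E[X] = (4/19)·(-4) + (8/19)·3 + (7/19)·10 = 78/19
E[X²] = (4/19)·16 + (8/19)·9 + (7/19)·100 = 44
Var(X) = 44 − (78/19)² = 9800/361

9800/361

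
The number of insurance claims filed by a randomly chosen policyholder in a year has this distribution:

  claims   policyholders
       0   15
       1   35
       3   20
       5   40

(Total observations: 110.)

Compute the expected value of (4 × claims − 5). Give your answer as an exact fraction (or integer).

Total = 110, so P(claims=0) = 15/110, etc.
E[4x-5] = (3/22)·(-5) + (7/22)·(-1) + (2/11)·7 + (4/11)·15
     = 63/11

63/11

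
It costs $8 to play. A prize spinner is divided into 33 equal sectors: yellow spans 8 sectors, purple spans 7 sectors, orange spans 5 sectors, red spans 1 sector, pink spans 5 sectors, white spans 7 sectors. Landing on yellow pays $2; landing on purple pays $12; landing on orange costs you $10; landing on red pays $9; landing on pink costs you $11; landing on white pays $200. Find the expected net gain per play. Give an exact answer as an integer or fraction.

380/11 dollars

E[payout] = (8/33)·2 + (7/33)·12 + (5/33)·(-10) + (1/33)·9 + (5/33)·(-11) + (7/33)·200 = 468/11
Expected profit = 468/11 − 8 = 380/11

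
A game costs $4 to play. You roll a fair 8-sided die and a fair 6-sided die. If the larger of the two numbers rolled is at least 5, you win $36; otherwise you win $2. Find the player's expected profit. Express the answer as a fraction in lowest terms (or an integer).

62/3 dollars

E[payout] = (1/3)·2 + (2/3)·36 = 74/3
Expected profit = 74/3 − 4 = 62/3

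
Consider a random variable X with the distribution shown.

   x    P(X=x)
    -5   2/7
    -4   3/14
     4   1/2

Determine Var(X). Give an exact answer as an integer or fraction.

E[X] = (2/7)·(-5) + (3/14)·(-4) + (1/2)·4 = -2/7
E[X²] = (2/7)·25 + (3/14)·16 + (1/2)·16 = 130/7
Var(X) = 130/7 − (-2/7)² = 906/49

906/49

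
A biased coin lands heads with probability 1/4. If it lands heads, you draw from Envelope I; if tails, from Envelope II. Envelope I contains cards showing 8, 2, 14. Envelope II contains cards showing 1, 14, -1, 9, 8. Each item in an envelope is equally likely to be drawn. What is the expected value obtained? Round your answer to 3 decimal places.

E[X | Envelope I] = (8 + 2 + 14)/3 = 8
E[X | Envelope II] = (1 + 14 − 1 + 9 + 8)/5 = 31/5
E[X] = (1/4)·8 + (3/4)·31/5 = 133/20 ≈ 6.650

6.650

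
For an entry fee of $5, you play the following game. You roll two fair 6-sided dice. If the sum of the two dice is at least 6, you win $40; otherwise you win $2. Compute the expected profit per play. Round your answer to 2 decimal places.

E[payout] = (5/18)·2 + (13/18)·40 = 265/9
Expected profit = 265/9 − 5 = 220/9 ≈ $24.44

$24.44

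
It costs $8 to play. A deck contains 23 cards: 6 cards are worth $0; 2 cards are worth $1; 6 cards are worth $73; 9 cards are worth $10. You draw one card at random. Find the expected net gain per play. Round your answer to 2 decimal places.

E[payout] = (6/23)·0 + (2/23)·1 + (6/23)·73 + (9/23)·10 = 530/23
Expected profit = 530/23 − 8 = 346/23 ≈ $15.04

$15.04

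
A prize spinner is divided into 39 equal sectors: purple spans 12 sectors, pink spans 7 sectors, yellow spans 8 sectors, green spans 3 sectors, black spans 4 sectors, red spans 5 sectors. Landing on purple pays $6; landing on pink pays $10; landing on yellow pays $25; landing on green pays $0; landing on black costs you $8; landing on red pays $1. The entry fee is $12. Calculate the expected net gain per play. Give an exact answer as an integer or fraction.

-51/13 dollars

E[payout] = (12/39)·6 + (7/39)·10 + (8/39)·25 + (3/39)·0 + (4/39)·(-8) + (5/39)·1 = 105/13
Expected profit = 105/13 − 12 = -51/13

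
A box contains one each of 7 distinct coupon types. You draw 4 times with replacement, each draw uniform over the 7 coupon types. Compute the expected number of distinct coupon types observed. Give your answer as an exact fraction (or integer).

1105/343

Let Xⱼ=1 if type j appears at least once. P(Xⱼ=1) = 1 − ((7−1)/7)^4 = 1105/2401.
E[#distinct] = 7·1105/2401 = 1105/343.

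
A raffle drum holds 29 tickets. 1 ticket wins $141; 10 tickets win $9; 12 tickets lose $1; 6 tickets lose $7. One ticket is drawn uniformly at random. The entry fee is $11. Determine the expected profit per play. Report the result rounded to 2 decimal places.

E[payout] = (1/29)·141 + (10/29)·9 + (12/29)·(-1) + (6/29)·(-7) = 177/29
Expected profit = 177/29 − 11 = -142/29 ≈ -$4.90

-$4.90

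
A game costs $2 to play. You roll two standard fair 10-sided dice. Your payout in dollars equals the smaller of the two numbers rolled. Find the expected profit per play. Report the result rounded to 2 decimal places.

$1.85

Distribution of the smaller of the two numbers rolled: 1 w.p. 19/100, 2 w.p. 17/100, 3 w.p. 3/20, 4 w.p. 13/100, 5 w.p. 11/100, 6 w.p. 9/100, …
E[payout] = (19/100)·1 + (17/100)·2 + (3/20)·3 + (13/100)·4 + (11/100)·5 + (9/100)·6 + (7/100)·7 + (1/20)·8 + (3/100)·9 + (1/100)·10 = 77/20
Expected profit = 77/20 − 2 = 37/20 ≈ $1.85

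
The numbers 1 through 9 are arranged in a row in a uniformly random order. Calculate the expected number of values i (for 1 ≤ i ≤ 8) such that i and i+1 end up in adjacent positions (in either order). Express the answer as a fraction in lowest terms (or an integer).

16/9

For each i ∈ {1,…,8}, let Xᵢ = 1 if i and i+1 are adjacent. P(Xᵢ=1) = 2·(9−1)!/9! = 2/9.
By linearity, E[ΣXᵢ] = (8)·(2/9) = 16/9.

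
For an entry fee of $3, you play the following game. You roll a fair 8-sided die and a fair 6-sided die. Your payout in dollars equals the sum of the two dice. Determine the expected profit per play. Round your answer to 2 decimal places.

Distribution of the sum of the two dice: 2 w.p. 1/48, 3 w.p. 1/24, 4 w.p. 1/16, 5 w.p. 1/12, 6 w.p. 5/48, 7 w.p. 1/8, …
E[payout] = (1/48)·2 + (1/24)·3 + (1/16)·4 + (1/12)·5 + (5/48)·6 + (1/8)·7 + (1/8)·8 + (1/8)·9 + (5/48)·10 + (1/12)·11 + (1/16)·12 + (1/24)·13 + (1/48)·14 = 8
Expected profit = 8 − 3 = 5 ≈ $5.00

$5.00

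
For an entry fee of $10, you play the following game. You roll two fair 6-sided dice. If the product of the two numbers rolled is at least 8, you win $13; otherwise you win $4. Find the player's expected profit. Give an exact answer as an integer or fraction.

-1/2 dollars

E[payout] = (7/18)·4 + (11/18)·13 = 19/2
Expected profit = 19/2 − 10 = -1/2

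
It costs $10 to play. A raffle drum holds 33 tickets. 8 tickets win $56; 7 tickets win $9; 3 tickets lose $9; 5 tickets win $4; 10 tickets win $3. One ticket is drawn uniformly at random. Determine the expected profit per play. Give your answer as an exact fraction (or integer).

E[payout] = (8/33)·56 + (7/33)·9 + (3/33)·(-9) + (5/33)·4 + (10/33)·3 = 178/11
Expected profit = 178/11 − 10 = 68/11

68/11 dollars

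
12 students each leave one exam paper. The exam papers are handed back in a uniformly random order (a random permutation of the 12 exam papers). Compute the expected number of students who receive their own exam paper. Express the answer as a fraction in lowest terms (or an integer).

Let Xᵢ = 1 if person i gets their own exam paper. For each i, P(Xᵢ=1) = 1/12.
By linearity of expectation, E[X₁+…+X_12] = 12·(1/12) = 1.

1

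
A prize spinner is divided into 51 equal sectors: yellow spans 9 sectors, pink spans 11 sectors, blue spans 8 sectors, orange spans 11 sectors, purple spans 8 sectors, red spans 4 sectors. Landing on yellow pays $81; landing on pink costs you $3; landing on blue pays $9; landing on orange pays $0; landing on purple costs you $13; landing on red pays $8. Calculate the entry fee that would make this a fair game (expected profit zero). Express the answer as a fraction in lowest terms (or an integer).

E[payout] = (9/51)·81 + (11/51)·(-3) + (8/51)·9 + (11/51)·0 + (8/51)·(-13) + (4/51)·8 = 232/17
Fair fee = E[payout] = 232/17

232/17 dollars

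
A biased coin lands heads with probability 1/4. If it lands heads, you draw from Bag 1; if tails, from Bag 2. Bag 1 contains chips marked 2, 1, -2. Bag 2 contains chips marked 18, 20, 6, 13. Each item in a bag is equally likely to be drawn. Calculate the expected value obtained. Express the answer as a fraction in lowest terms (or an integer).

E[X | Bag 1] = (2 + 1 − 2)/3 = 1/3
E[X | Bag 2] = (18 + 20 + 6 + 13)/4 = 57/4
E[X] = (1/4)·1/3 + (3/4)·57/4 = 517/48

517/48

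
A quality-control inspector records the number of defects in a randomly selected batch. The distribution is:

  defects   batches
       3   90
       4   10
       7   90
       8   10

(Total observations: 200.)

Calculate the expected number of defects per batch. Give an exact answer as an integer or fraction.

51/10

Total = 200, so P(defects=3) = 90/200, etc.
E[X] = (9/20)·3 + (1/20)·4 + (9/20)·7 + (1/20)·8
     = 51/10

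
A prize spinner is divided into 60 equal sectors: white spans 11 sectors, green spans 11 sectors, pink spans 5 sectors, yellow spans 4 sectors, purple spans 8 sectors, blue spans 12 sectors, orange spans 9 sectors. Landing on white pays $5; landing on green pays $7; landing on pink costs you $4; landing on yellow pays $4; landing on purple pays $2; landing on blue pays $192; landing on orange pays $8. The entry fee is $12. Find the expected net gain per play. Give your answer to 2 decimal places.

$30.00

E[payout] = (11/60)·5 + (11/60)·7 + (5/60)·(-4) + (4/60)·4 + (8/60)·2 + (12/60)·192 + (9/60)·8 = 42
Expected profit = 42 − 12 = 30 ≈ $30.00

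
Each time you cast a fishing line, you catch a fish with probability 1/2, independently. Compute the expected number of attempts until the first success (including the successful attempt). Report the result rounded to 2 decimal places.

For a geometric distribution, E[trials] = 1/p = 1/(1/2) = 2.
≈ 2.00

2.00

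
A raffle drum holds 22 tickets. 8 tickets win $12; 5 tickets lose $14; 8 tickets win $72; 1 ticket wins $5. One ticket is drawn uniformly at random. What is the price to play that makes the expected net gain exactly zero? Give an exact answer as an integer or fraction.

607/22 dollars

E[payout] = (8/22)·12 + (5/22)·(-14) + (8/22)·72 + (1/22)·5 = 607/22
Fair fee = E[payout] = 607/22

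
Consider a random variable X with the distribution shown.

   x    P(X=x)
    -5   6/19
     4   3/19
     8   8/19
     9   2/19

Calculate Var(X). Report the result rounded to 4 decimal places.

34.5485

E[X] = (6/19)·(-5) + (3/19)·4 + (8/19)·8 + (2/19)·9 = 64/19
E[X²] = (6/19)·25 + (3/19)·16 + (8/19)·64 + (2/19)·81 = 872/19
Var(X) = 872/19 − (64/19)² = 12472/361 ≈ 34.5485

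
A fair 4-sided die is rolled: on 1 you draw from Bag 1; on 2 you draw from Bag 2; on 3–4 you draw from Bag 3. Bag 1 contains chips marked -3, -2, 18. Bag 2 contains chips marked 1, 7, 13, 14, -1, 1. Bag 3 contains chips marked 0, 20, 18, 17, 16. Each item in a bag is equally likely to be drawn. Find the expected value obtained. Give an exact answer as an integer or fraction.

1157/120

E[X | Bag 1] = (-3 − 2 + 18)/3 = 13/3
E[X | Bag 2] = (1 + 7 + 13 + 14 − 1 + 1)/6 = 35/6
E[X | Bag 3] = (0 + 20 + 18 + 17 + 16)/5 = 71/5
E[X] = (1/4)·13/3 + (1/4)·35/6 + (1/2)·71/5 = 1157/120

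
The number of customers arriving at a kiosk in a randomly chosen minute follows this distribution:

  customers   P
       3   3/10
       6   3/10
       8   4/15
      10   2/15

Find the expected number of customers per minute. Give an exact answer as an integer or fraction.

37/6

E[X] = (3/10)·3 + (3/10)·6 + (4/15)·8 + (2/15)·10
     = 37/6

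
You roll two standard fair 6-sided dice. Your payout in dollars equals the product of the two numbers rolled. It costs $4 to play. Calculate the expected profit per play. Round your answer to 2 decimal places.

$8.25

Distribution of the product of the two numbers rolled: 1 w.p. 1/36, 2 w.p. 1/18, 3 w.p. 1/18, 4 w.p. 1/12, 5 w.p. 1/18, 6 w.p. 1/9, …
E[payout] = (1/36)·1 + (1/18)·2 + (1/18)·3 + (1/12)·4 + (1/18)·5 + (1/9)·6 + (1/18)·8 + (1/36)·9 + (1/18)·10 + (1/9)·12 + (1/18)·15 + (1/36)·16 + (1/18)·18 + (1/18)·20 + (1/18)·24 + (1/36)·25 + (1/18)·30 + (1/36)·36 = 49/4
Expected profit = 49/4 − 4 = 33/4 ≈ $8.25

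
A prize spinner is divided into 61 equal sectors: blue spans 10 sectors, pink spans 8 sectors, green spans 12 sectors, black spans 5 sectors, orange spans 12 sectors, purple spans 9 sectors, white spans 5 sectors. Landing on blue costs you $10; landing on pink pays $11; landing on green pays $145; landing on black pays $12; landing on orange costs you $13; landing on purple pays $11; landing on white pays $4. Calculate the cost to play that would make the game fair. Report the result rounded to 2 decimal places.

E[payout] = (10/61)·(-10) + (8/61)·11 + (12/61)·145 + (5/61)·12 + (12/61)·(-13) + (9/61)·11 + (5/61)·4 = 1751/61
Fair fee = E[payout] = 1751/61 ≈ $28.70

$28.70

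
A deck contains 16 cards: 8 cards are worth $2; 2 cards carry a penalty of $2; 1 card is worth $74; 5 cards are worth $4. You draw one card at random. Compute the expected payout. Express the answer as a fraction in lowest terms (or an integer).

E[payout] = (8/16)·2 + (2/16)·(-2) + (1/16)·74 + (5/16)·4 = 53/8

53/8 dollars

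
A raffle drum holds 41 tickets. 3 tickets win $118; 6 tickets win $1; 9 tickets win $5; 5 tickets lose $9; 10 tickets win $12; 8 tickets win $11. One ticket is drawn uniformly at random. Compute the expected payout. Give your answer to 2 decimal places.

$13.85

E[payout] = (3/41)·118 + (6/41)·1 + (9/41)·5 + (5/41)·(-9) + (10/41)·12 + (8/41)·11 = 568/41
≈ $13.85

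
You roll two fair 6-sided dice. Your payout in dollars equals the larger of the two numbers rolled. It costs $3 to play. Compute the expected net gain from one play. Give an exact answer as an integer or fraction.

Distribution of the larger of the two numbers rolled: 1 w.p. 1/36, 2 w.p. 1/12, 3 w.p. 5/36, 4 w.p. 7/36, 5 w.p. 1/4, 6 w.p. 11/36
E[payout] = (1/36)·1 + (1/12)·2 + (5/36)·3 + (7/36)·4 + (1/4)·5 + (11/36)·6 = 161/36
Expected profit = 161/36 − 3 = 53/36

53/36 dollars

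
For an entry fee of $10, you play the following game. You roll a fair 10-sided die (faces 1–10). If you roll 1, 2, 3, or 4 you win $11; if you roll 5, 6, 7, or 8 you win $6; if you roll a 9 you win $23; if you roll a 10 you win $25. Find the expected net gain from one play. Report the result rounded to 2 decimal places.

E[payout] = (2/5)·6 + (2/5)·11 + (1/10)·23 + (1/10)·25 = 58/5
Expected profit = 58/5 − 10 = 8/5 ≈ $1.60

$1.60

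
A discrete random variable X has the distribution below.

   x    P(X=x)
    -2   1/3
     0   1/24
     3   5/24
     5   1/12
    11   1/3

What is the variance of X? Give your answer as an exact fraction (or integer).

E[X] = (1/3)·(-2) + (1/24)·0 + (5/24)·3 + (1/12)·5 + (1/3)·11 = 97/24
E[X²] = (1/3)·4 + (1/24)·0 + (5/24)·9 + (1/12)·25 + (1/3)·121 = 365/8
Var(X) = 365/8 − (97/24)² = 16871/576

16871/576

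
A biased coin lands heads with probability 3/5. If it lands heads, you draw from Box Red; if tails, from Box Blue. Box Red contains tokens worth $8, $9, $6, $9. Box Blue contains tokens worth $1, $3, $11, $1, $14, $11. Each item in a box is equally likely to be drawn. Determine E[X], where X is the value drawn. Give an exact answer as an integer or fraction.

E[X | Box Red] = (8 + 9 + 6 + 9)/4 = 8
E[X | Box Blue] = (1 + 3 + 11 + 1 + 14 + 11)/6 = 41/6
E[X] = (3/5)·8 + (2/5)·41/6 = 113/15

113/15 dollars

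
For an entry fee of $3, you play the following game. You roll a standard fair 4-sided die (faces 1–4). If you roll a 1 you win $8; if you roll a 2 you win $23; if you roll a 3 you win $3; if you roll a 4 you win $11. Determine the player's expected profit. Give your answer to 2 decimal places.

$8.25

E[payout] = (1/4)·3 + (1/4)·8 + (1/4)·11 + (1/4)·23 = 45/4
Expected profit = 45/4 − 3 = 33/4 ≈ $8.25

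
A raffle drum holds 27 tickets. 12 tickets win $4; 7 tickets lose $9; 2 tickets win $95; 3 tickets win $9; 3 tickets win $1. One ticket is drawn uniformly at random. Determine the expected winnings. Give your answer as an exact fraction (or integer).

E[payout] = (12/27)·4 + (7/27)·(-9) + (2/27)·95 + (3/27)·9 + (3/27)·1 = 205/27

205/27 dollars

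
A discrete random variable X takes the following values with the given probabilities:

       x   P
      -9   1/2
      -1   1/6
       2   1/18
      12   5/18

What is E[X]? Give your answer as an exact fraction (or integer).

-11/9

E[X] = (1/2)·(-9) + (1/6)·(-1) + (1/18)·2 + (5/18)·12
     = -11/9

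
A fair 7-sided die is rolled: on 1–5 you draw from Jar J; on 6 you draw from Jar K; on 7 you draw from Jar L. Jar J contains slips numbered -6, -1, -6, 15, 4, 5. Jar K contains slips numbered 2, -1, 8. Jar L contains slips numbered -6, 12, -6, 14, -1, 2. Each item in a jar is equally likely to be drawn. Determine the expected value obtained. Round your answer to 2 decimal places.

E[X | Jar J] = (-6 − 1 − 6 + 15 + 4 + 5)/6 = 11/6
E[X | Jar K] = (2 − 1 + 8)/3 = 3
E[X | Jar L] = (-6 + 12 − 6 + 14 − 1 + 2)/6 = 5/2
E[X] = (5/7)·11/6 + (1/7)·3 + (1/7)·5/2 = 44/21 ≈ 2.10

2.10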